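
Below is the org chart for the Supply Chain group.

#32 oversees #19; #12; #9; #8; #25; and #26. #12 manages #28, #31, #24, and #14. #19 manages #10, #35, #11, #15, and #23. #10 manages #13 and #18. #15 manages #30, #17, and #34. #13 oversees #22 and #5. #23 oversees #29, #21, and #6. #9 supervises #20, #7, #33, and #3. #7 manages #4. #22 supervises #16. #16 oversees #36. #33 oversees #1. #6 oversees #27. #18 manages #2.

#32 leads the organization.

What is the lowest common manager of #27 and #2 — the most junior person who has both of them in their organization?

#19

#27's chain of managers is #6, #23, #19, #32. #2's chain of managers is #18, #10, #19, #32. The first manager that appears in both chains is #19.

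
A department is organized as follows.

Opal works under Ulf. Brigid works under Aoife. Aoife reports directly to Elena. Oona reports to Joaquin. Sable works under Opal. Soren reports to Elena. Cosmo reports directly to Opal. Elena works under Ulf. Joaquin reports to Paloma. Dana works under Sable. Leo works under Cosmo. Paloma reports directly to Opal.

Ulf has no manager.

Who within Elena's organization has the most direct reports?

Direct-report counts within Elena's organization: Elena has 2; Aoife has 1. The largest is 2, held by Elena.

Elena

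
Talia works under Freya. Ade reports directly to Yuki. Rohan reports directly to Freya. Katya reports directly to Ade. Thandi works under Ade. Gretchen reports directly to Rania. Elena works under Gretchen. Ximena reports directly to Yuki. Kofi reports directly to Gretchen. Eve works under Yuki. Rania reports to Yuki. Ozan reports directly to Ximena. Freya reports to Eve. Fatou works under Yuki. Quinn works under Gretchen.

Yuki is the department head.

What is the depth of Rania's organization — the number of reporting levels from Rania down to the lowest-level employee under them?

The longest chain under Rania runs Rania → Gretchen → Elena, which is 2 levels below Rania.

2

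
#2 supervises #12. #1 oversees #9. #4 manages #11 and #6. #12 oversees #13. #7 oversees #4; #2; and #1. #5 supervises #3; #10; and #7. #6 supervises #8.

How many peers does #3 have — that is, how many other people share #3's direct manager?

#3 reports to #5. #5's other direct reports are #7, #10 — 2 peers.

2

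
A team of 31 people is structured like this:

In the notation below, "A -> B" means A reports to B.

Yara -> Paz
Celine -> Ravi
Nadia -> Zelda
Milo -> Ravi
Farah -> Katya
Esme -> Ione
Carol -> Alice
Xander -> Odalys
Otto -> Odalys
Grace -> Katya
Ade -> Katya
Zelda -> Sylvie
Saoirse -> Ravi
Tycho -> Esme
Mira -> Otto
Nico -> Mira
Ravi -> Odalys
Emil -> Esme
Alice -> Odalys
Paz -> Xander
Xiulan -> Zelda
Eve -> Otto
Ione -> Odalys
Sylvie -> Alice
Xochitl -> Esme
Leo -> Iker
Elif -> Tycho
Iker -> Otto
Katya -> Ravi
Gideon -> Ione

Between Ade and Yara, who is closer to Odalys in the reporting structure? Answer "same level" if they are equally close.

same level

Both Ade and Yara are 3 levels below Odalys.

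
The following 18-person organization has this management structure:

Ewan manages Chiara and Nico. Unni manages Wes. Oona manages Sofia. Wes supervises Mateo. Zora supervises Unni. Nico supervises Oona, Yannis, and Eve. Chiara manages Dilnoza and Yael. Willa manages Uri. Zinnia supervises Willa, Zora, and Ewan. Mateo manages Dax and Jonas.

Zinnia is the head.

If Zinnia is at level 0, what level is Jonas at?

Chain from Jonas up to Zinnia: Jonas → Mateo → Wes → Unni → Zora → Zinnia. That is 5 steps up, so Jonas is 5 levels below Zinnia.

5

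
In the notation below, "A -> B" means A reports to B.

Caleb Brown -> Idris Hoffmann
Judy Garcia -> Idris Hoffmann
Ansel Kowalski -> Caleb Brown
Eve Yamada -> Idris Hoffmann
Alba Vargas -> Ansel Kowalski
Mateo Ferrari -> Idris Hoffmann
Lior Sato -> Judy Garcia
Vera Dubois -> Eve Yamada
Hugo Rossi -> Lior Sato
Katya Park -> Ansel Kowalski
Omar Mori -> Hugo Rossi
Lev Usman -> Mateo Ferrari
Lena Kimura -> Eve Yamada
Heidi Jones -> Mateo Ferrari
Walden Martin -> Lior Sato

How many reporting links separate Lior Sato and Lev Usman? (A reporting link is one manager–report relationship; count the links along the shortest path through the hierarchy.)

Lior Sato is 2 levels below Idris Hoffmann, and Lev Usman is 2 levels below Idris Hoffmann (their lowest common manager). The shortest path runs up from Lior Sato to Idris Hoffmann and back down to Lev Usman: 2 + 2 = 4 links.

4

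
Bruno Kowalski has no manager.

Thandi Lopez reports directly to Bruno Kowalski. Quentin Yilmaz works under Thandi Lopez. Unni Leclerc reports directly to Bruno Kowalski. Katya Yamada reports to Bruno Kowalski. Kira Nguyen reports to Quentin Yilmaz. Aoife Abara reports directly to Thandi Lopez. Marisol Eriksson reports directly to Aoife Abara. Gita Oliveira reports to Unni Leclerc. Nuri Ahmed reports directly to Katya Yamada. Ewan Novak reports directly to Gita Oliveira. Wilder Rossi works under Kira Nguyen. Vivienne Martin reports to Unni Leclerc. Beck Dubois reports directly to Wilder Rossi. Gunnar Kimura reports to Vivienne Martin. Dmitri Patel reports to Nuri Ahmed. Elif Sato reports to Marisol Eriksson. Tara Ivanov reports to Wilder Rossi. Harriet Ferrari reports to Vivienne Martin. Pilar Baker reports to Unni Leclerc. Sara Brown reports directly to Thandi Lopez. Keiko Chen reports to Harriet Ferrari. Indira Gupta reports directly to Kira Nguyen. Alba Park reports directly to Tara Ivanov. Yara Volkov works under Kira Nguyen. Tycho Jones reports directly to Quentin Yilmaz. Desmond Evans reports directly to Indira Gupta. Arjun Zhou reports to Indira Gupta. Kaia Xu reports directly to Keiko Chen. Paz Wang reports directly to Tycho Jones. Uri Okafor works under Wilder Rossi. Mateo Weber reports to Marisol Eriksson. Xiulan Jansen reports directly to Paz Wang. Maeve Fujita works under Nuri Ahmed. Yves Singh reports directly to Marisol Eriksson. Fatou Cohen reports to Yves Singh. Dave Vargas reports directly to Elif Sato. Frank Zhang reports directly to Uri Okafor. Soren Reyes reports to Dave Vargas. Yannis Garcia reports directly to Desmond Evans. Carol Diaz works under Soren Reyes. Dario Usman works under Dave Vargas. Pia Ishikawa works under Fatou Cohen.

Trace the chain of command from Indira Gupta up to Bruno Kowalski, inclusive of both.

Indira Gupta -> Kira Nguyen -> Quentin Yilmaz -> Thandi Lopez -> Bruno Kowalski

Indira Gupta reports to Kira Nguyen. Kira Nguyen reports to Quentin Yilmaz. Quentin Yilmaz reports to Thandi Lopez. Thandi Lopez reports to Bruno Kowalski. Bruno Kowalski is at the top.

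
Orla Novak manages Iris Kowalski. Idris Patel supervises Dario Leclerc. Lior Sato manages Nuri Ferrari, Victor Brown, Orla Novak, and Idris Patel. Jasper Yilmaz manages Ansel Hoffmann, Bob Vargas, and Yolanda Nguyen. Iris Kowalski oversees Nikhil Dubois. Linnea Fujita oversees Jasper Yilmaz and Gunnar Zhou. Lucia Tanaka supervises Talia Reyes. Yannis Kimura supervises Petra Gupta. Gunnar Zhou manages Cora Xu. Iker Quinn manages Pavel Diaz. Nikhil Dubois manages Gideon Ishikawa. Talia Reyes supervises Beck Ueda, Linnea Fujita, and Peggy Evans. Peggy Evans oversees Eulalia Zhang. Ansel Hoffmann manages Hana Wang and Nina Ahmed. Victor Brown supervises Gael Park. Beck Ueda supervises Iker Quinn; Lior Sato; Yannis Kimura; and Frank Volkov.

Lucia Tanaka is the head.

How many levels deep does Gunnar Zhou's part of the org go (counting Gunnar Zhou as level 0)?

The longest chain under Gunnar Zhou runs Gunnar Zhou → Cora Xu, which is 1 level below Gunnar Zhou.

1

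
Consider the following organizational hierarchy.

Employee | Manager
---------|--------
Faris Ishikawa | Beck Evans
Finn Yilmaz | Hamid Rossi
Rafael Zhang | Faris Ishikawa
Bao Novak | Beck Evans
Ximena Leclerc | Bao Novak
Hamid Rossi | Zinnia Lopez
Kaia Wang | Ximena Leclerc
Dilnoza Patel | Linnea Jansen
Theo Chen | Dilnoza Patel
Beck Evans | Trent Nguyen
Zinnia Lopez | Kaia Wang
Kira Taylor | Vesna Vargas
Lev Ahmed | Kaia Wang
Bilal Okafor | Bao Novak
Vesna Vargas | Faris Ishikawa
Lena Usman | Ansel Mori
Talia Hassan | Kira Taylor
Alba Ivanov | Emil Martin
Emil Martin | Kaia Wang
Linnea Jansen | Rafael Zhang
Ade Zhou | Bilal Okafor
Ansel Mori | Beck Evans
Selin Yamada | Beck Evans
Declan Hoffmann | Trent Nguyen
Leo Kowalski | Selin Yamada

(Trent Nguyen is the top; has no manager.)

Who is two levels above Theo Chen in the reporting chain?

Theo Chen reports to Dilnoza Patel, and Dilnoza Patel reports to Linnea Jansen. So Theo Chen's skip-level manager is Linnea Jansen.

Linnea Jansen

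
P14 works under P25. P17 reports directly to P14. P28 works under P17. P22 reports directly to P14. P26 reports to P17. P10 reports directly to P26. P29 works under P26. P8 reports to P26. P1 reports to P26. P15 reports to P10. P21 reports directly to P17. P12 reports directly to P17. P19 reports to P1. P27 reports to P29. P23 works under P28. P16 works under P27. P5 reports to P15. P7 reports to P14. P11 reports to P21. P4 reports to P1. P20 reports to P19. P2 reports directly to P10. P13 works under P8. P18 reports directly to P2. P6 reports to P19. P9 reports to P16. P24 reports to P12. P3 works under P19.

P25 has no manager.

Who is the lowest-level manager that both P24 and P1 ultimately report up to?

P24's chain of managers is P12, P17, P14, P25. P1's chain of managers is P26, P17, P14, P25. The first manager that appears in both chains is P17.

P17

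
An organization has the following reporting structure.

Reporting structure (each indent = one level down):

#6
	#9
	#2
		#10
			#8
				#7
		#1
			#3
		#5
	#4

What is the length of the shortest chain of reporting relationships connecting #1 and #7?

#1 is 1 level below #2, and #7 is 3 levels below #2 (their lowest common manager). The shortest path runs up from #1 to #2 and back down to #7: 1 + 3 = 4 links.

4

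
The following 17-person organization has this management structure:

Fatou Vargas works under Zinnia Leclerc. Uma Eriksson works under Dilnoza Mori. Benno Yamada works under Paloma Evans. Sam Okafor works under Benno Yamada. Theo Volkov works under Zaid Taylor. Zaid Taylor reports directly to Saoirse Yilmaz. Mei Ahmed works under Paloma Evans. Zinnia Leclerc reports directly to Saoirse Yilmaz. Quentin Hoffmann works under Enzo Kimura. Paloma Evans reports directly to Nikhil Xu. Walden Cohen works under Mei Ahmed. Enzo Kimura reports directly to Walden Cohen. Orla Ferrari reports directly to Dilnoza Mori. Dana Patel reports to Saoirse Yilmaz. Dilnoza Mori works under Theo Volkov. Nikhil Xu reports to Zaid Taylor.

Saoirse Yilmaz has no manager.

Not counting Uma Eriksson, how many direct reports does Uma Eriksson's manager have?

Uma Eriksson reports to Dilnoza Mori. Dilnoza Mori's other direct reports are Orla Ferrari — 1 peer.

1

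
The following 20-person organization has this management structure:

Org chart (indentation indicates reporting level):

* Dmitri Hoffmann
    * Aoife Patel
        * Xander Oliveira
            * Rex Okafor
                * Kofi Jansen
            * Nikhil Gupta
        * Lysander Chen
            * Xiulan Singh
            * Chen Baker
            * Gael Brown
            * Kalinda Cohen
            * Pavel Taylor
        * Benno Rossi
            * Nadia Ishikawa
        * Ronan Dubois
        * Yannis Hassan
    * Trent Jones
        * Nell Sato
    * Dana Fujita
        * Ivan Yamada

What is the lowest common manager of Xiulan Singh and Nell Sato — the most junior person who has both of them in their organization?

Dmitri Hoffmann

Xiulan Singh's chain of managers is Lysander Chen, Aoife Patel, Dmitri Hoffmann. Nell Sato's chain of managers is Trent Jones, Dmitri Hoffmann. The first manager that appears in both chains is Dmitri Hoffmann.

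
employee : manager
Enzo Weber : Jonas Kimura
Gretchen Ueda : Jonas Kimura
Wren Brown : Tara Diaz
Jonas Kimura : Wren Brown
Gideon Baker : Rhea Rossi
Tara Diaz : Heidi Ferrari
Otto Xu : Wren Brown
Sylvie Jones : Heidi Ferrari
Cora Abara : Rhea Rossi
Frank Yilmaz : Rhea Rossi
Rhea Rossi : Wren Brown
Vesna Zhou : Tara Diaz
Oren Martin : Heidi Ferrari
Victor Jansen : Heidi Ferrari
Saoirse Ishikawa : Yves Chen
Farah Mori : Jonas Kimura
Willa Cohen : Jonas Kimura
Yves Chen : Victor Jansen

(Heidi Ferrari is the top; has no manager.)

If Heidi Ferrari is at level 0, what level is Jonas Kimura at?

Chain from Jonas Kimura up to Heidi Ferrari: Jonas Kimura → Wren Brown → Tara Diaz → Heidi Ferrari. That is 3 steps up, so Jonas Kimura is 3 levels below Heidi Ferrari.

3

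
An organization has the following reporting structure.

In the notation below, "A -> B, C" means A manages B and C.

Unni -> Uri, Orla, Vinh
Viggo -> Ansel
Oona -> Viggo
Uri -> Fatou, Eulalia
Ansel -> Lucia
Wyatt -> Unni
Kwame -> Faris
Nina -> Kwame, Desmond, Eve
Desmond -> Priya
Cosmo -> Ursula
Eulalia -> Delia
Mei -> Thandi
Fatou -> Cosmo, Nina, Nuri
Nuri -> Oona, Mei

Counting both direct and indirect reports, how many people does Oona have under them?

Oona directly manages Viggo. Under Viggo: Ansel, Lucia (2). That's 3 in total.

3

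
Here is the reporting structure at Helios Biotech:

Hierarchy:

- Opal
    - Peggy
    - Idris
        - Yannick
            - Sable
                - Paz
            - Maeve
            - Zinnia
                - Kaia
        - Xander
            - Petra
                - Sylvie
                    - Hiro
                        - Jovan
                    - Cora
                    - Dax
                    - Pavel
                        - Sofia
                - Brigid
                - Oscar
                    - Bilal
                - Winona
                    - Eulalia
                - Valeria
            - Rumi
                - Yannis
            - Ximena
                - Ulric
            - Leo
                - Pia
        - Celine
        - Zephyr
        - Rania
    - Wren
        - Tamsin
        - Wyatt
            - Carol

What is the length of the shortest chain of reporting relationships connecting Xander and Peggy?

Xander is 2 levels below Opal, and Peggy is 1 level below Opal (their lowest common manager). The shortest path runs up from Xander to Opal and back down to Peggy: 2 + 1 = 3 links.

3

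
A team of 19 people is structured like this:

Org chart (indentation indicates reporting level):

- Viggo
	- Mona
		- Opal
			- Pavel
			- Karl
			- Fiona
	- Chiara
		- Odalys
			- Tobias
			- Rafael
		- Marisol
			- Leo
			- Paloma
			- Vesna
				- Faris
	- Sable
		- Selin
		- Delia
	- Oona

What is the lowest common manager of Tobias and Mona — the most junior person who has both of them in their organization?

Viggo

Tobias's chain of managers is Odalys, Chiara, Viggo. Mona's chain of managers is Viggo. The first manager that appears in both chains is Viggo.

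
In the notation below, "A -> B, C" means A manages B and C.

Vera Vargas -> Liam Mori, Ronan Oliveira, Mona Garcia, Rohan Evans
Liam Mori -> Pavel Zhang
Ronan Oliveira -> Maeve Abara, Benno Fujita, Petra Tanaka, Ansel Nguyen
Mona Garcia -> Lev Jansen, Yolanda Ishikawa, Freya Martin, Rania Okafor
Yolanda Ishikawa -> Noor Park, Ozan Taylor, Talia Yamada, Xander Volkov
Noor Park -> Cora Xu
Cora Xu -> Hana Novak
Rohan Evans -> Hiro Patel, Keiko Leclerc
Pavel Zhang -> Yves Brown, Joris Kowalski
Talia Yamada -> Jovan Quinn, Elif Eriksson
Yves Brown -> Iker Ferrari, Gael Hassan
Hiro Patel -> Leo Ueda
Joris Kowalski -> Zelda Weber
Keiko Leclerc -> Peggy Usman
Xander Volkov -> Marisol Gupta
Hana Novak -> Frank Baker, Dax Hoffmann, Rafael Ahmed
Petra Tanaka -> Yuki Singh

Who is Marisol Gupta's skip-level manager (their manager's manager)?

Yolanda Ishikawa

Marisol Gupta reports to Xander Volkov, and Xander Volkov reports to Yolanda Ishikawa. So Marisol Gupta's skip-level manager is Yolanda Ishikawa.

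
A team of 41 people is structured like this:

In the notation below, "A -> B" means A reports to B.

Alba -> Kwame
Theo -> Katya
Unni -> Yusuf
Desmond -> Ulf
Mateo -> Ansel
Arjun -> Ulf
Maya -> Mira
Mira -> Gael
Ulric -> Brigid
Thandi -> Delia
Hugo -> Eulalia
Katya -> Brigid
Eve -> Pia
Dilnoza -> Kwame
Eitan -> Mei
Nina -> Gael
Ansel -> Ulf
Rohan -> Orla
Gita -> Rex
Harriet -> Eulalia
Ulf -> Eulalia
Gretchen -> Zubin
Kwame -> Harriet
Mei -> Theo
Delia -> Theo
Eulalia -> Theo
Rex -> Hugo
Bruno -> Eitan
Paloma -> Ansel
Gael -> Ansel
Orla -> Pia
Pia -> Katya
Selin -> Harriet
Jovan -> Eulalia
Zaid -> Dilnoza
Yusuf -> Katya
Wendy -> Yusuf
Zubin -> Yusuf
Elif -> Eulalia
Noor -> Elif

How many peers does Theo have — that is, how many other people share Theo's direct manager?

Theo reports to Katya. Katya's other direct reports are Pia, Yusuf — 2 peers.

2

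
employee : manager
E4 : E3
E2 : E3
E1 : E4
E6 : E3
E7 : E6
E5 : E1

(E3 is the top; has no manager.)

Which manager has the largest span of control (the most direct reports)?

E3

Direct-report counts: E3 has 3; E6 has 1; E4 has 1; E1 has 1. The largest is 3, held by E3.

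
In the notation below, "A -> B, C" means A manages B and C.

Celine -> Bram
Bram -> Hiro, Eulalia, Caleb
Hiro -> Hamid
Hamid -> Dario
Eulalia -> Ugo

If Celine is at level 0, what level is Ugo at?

3

Chain from Ugo up to Celine: Ugo → Eulalia → Bram → Celine. That is 3 steps up, so Ugo is 3 levels below Celine.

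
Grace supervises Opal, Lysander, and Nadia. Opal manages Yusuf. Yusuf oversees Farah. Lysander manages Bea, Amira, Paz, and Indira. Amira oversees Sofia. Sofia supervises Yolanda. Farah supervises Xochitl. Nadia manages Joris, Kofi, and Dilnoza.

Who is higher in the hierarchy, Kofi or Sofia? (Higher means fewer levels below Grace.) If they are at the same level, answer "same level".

Kofi

Kofi is 2 levels below Grace; Sofia is 3. Kofi is higher.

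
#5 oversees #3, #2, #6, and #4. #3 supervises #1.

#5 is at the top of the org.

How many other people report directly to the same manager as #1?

#1 reports to #3, and #3 has no other direct reports. #1 has 0 peers.

0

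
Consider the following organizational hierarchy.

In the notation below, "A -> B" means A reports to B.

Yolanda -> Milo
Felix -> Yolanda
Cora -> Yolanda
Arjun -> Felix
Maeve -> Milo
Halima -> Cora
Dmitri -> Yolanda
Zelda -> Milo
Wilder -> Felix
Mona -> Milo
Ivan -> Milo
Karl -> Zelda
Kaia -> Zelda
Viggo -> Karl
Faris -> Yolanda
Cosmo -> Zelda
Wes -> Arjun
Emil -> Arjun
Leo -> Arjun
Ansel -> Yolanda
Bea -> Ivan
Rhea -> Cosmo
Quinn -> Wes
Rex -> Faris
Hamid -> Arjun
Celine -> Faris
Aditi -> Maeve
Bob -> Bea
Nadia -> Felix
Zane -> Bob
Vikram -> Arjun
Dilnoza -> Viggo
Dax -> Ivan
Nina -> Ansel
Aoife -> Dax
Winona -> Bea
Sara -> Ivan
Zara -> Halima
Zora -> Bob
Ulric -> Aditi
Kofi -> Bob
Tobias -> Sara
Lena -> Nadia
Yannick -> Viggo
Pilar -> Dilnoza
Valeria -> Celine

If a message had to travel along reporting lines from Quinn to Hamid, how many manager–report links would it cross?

Quinn is 2 levels below Arjun, and Hamid is 1 level below Arjun (their lowest common manager). The shortest path runs up from Quinn to Arjun and back down to Hamid: 2 + 1 = 3 links.

3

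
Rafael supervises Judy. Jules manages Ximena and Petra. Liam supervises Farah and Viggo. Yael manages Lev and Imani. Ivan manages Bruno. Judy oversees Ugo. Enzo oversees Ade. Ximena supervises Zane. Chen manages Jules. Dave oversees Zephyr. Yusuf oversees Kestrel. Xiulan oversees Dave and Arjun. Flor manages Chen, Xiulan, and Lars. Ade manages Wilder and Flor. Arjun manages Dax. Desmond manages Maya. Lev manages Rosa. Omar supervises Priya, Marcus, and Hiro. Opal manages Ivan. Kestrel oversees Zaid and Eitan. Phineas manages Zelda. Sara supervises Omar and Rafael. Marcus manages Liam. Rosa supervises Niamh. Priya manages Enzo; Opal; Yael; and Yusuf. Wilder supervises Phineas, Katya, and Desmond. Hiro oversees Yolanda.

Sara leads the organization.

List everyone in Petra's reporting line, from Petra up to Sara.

Petra reports to Jules. Jules reports to Chen. Chen reports to Flor. Flor reports to Ade. Ade reports to Enzo. Enzo reports to Priya. Priya reports to Omar. Omar reports to Sara. Sara is at the top.

Petra -> Jules -> Chen -> Flor -> Ade -> Enzo -> Priya -> Omar -> Sara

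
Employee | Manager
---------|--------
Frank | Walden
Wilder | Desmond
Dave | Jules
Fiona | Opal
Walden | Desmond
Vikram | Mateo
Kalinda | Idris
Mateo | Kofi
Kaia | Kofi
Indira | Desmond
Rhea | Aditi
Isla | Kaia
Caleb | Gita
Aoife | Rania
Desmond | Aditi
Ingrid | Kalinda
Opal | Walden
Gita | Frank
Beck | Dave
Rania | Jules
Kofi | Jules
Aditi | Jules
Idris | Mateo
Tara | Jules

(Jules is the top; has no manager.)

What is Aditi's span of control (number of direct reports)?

2

Aditi directly manages Desmond, Rhea. That is 2 direct reports.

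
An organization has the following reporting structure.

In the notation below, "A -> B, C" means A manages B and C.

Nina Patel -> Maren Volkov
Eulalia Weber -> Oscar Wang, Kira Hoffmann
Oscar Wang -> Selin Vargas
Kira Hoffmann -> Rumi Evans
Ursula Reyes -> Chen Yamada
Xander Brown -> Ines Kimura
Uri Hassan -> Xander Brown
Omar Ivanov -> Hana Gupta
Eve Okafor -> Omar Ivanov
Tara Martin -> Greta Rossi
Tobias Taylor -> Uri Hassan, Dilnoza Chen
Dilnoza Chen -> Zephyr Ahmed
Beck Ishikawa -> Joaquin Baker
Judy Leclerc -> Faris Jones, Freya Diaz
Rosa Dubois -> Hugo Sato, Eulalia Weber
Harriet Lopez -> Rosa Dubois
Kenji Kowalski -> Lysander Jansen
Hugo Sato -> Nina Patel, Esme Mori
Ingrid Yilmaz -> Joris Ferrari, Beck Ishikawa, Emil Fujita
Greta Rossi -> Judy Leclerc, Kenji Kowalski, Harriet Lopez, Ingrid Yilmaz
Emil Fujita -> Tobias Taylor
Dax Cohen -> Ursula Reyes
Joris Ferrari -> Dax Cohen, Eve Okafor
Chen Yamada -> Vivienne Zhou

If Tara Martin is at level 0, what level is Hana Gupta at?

Chain from Hana Gupta up to Tara Martin: Hana Gupta → Omar Ivanov → Eve Okafor → Joris Ferrari → Ingrid Yilmaz → Greta Rossi → Tara Martin. That is 6 steps up, so Hana Gupta is 6 levels below Tara Martin.

6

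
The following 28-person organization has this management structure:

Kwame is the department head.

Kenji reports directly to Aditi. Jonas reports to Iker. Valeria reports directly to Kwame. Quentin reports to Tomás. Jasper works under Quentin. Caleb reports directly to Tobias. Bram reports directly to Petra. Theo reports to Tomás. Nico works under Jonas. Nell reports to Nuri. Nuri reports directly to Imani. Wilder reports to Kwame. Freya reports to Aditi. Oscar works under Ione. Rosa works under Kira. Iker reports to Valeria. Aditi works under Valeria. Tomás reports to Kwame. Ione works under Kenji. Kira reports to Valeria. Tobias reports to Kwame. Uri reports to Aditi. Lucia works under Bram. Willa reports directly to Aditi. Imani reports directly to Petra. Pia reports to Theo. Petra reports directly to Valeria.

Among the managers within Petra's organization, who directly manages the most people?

Direct-report counts within Petra's organization: Petra has 2; Bram has 1; Imani has 1; Nuri has 1. The largest is 2, held by Petra.

Petra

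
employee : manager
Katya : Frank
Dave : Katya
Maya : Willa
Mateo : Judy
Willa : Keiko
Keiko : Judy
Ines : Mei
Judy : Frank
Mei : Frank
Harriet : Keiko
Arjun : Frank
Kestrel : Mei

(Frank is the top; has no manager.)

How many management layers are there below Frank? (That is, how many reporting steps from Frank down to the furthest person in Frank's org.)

4

The longest chain under Frank runs Frank → Judy → Keiko → Willa → Maya, which is 4 levels below Frank.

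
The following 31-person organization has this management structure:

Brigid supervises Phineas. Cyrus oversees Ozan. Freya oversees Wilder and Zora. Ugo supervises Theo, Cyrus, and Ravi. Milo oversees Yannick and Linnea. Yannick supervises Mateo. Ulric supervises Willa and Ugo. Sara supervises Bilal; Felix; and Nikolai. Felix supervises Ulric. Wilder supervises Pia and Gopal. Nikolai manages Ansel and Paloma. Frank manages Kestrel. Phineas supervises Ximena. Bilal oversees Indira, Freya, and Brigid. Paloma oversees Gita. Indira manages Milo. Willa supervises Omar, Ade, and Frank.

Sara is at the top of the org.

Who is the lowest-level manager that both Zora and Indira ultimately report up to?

Bilal

Zora's chain of managers is Freya, Bilal, Sara. Indira's chain of managers is Bilal, Sara. The first manager that appears in both chains is Bilal.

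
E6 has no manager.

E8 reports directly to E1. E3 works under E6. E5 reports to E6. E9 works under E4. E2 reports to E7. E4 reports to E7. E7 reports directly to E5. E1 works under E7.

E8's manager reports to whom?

E8 reports to E1, and E1 reports to E7. So E8's skip-level manager is E7.

E7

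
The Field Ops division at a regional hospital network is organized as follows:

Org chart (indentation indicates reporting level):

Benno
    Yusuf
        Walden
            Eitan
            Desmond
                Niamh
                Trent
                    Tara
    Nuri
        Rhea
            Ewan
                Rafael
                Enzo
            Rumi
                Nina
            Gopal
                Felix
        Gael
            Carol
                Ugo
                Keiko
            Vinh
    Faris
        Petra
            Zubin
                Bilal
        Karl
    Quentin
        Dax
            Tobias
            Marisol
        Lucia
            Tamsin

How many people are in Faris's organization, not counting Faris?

4

Faris directly manages Petra, Karl. Under Petra: Zubin, Bilal (2). Karl has no reports. So Faris's organization is 2 direct reports plus everyone under them: 3 + 1 = 4.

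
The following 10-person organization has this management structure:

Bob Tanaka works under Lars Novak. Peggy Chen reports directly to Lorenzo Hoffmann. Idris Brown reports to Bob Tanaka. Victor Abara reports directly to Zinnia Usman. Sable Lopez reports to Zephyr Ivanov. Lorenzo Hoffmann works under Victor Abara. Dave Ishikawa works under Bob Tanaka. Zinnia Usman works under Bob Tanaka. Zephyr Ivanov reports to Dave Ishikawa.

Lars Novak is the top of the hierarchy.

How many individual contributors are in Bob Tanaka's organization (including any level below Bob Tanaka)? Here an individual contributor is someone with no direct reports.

3

The people in Bob Tanaka's organization with no one reporting to them are Idris Brown, Sable Lopez, Peggy Chen. That is 3.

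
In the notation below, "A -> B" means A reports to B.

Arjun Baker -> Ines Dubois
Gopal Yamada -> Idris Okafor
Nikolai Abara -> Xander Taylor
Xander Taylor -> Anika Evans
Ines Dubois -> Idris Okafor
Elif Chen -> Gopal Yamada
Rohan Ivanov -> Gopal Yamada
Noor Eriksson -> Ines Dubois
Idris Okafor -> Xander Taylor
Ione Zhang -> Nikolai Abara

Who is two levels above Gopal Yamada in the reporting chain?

Xander Taylor

Gopal Yamada reports to Idris Okafor, and Idris Okafor reports to Xander Taylor. So Gopal Yamada's skip-level manager is Xander Taylor.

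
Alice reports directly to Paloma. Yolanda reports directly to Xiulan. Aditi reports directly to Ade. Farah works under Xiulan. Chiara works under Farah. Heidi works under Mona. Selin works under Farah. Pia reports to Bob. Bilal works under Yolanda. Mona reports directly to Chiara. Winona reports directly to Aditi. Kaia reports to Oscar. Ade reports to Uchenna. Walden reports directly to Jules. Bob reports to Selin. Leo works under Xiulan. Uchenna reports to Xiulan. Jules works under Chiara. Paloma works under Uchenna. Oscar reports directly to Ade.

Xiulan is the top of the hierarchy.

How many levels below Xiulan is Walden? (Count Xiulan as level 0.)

4

Chain from Walden up to Xiulan: Walden → Jules → Chiara → Farah → Xiulan. That is 4 steps up, so Walden is 4 levels below Xiulan.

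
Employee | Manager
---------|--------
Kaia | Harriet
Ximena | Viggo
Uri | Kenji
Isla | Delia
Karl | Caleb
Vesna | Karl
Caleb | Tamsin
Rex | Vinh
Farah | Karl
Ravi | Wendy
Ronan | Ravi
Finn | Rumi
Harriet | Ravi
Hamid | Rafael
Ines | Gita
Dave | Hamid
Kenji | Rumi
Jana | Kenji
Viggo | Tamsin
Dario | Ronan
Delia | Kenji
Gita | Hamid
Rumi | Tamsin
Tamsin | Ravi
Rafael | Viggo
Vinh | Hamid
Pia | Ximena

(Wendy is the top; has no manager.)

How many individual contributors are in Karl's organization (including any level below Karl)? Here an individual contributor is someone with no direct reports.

The people in Karl's organization with no one reporting to them are Vesna, Farah. That is 2.

2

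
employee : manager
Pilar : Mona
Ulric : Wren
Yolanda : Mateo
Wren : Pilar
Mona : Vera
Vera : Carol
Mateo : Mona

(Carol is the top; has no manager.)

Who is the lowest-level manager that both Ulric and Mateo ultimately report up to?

Ulric's chain of managers is Wren, Pilar, Mona, Vera, Carol. Mateo's chain of managers is Mona, Vera, Carol. The first manager that appears in both chains is Mona.

Mona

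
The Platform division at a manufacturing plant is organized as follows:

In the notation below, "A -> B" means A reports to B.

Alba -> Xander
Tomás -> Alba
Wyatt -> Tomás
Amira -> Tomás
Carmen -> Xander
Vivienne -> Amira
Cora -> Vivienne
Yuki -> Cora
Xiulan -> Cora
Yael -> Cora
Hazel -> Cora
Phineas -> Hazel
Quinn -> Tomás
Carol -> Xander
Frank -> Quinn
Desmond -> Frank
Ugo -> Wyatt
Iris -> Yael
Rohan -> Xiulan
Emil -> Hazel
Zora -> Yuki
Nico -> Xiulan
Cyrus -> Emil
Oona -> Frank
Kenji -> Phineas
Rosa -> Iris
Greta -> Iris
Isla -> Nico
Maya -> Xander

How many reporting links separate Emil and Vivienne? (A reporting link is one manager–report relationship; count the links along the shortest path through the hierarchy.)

Emil is in Vivienne's organization: the chain from Emil up to Vivienne is Emil → Hazel → Cora → Vivienne, which is 3 links.

3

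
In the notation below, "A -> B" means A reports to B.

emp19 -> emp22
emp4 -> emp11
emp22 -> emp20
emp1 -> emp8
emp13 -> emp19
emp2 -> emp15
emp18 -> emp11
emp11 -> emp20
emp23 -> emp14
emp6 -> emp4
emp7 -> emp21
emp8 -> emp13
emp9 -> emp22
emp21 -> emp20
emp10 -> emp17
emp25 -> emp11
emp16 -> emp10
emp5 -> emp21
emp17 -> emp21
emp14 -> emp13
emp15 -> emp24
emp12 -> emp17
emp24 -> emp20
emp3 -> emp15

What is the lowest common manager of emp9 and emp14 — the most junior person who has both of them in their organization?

emp22

emp9's chain of managers is emp22, emp20. emp14's chain of managers is emp13, emp19, emp22, emp20. The first manager that appears in both chains is emp22.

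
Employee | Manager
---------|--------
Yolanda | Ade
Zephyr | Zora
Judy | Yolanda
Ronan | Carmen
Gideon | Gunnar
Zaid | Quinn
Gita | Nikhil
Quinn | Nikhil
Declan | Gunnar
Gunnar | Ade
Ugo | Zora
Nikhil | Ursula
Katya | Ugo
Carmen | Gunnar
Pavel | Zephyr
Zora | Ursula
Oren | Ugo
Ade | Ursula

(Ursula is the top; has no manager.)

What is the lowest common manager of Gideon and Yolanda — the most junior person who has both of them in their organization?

Gideon's chain of managers is Gunnar, Ade, Ursula. Yolanda's chain of managers is Ade, Ursula. The first manager that appears in both chains is Ade.

Ade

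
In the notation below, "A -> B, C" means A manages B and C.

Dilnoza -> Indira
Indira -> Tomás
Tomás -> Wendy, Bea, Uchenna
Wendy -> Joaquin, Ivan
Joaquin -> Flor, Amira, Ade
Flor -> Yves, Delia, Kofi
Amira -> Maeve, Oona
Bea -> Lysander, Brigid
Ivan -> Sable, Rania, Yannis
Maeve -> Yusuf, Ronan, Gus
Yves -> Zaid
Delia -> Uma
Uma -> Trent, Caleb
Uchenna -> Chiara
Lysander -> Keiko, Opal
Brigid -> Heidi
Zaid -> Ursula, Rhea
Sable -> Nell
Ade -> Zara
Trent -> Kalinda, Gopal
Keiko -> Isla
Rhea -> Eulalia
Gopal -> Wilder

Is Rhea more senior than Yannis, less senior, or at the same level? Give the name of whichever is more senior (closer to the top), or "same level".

Yannis

Rhea is 8 levels below Dilnoza; Yannis is 5. Yannis is higher.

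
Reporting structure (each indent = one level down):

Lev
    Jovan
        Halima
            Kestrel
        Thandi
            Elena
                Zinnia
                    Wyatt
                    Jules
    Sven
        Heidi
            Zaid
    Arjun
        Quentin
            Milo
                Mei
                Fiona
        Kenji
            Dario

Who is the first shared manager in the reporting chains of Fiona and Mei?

Fiona's chain of managers is Milo, Quentin, Arjun, Lev. Mei's chain of managers is Milo, Quentin, Arjun, Lev. The first manager that appears in both chains is Milo.

Milo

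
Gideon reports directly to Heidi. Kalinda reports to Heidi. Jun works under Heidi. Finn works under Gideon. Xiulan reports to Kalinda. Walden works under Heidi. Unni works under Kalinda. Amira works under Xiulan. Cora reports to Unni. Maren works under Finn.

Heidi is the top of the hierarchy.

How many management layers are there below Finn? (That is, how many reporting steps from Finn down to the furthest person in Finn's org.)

The longest chain under Finn runs Finn → Maren, which is 1 level below Finn.

1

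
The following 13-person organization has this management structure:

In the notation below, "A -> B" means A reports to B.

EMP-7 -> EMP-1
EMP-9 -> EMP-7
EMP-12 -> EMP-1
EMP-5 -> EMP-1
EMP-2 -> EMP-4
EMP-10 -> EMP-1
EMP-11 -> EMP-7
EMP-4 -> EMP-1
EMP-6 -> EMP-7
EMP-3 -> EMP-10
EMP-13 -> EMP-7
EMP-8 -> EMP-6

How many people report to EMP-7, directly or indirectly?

EMP-7 directly manages EMP-6, EMP-11, EMP-9, EMP-13. Under EMP-6: EMP-8 (1). EMP-11 has no reports. EMP-9 has no reports. EMP-13 has no reports. So EMP-7's organization is 4 direct reports plus everyone under them: 2 + 1 + 1 + 1 = 5.

5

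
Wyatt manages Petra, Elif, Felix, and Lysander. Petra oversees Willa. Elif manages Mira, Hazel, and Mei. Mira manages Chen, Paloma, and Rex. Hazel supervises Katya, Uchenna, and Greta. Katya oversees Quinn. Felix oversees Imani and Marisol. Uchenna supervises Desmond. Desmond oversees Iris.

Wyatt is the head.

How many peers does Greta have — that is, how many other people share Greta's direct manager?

Greta reports to Hazel. Hazel's other direct reports are Katya, Uchenna — 2 peers.

2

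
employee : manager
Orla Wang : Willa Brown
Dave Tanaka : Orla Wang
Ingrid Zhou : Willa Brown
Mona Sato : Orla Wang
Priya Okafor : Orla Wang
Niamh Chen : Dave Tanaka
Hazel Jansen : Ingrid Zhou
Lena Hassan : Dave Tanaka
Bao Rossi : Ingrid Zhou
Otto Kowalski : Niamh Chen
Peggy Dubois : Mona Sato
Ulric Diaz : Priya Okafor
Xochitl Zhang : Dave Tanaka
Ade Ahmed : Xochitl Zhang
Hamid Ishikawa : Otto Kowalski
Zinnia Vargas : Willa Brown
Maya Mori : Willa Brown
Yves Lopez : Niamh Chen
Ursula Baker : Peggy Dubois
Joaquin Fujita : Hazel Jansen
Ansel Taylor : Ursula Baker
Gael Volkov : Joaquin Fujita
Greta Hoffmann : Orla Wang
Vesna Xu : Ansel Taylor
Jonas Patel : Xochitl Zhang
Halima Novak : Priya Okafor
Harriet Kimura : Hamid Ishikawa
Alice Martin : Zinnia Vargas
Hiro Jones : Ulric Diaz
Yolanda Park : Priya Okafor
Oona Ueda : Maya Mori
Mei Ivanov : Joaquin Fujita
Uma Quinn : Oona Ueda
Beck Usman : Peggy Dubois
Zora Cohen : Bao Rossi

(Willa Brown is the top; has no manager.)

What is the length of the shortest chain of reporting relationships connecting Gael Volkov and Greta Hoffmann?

Gael Volkov is 4 levels below Willa Brown, and Greta Hoffmann is 2 levels below Willa Brown (their lowest common manager). The shortest path runs up from Gael Volkov to Willa Brown and back down to Greta Hoffmann: 4 + 2 = 6 links.

6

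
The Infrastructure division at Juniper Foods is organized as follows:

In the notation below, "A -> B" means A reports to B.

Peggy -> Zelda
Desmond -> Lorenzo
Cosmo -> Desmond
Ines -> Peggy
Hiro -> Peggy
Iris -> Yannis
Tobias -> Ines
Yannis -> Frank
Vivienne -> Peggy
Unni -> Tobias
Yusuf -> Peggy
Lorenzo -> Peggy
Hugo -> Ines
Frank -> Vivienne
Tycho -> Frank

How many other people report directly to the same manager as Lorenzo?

Lorenzo reports to Peggy. Peggy's other direct reports are Ines, Vivienne, Hiro, Yusuf — 4 peers.

4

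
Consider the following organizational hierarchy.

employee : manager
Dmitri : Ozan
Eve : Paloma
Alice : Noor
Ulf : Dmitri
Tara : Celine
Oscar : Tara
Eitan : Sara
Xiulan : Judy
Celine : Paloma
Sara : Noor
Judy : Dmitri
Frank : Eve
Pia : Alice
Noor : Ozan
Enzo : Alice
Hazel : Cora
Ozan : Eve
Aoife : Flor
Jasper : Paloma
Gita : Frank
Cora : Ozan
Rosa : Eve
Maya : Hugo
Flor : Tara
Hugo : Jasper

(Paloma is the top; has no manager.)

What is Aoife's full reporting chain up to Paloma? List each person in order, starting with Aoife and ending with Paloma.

Aoife reports to Flor. Flor reports to Tara. Tara reports to Celine. Celine reports to Paloma. Paloma is at the top.

Aoife -> Flor -> Tara -> Celine -> Paloma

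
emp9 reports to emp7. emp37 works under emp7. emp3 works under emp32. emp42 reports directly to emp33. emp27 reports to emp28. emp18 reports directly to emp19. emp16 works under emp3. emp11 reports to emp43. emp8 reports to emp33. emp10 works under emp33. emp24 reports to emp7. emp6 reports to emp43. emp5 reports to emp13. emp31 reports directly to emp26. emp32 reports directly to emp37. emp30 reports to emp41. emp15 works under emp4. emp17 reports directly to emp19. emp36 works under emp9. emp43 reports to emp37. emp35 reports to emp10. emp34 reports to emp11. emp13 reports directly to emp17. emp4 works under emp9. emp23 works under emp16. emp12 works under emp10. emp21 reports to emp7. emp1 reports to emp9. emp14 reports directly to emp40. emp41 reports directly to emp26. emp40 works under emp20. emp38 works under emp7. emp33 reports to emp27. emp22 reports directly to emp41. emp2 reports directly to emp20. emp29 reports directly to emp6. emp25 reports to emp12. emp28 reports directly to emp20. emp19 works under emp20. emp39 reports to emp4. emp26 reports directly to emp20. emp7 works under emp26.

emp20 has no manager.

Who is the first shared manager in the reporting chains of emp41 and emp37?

emp26

emp41's chain of managers is emp26, emp20. emp37's chain of managers is emp7, emp26, emp20. The first manager that appears in both chains is emp26.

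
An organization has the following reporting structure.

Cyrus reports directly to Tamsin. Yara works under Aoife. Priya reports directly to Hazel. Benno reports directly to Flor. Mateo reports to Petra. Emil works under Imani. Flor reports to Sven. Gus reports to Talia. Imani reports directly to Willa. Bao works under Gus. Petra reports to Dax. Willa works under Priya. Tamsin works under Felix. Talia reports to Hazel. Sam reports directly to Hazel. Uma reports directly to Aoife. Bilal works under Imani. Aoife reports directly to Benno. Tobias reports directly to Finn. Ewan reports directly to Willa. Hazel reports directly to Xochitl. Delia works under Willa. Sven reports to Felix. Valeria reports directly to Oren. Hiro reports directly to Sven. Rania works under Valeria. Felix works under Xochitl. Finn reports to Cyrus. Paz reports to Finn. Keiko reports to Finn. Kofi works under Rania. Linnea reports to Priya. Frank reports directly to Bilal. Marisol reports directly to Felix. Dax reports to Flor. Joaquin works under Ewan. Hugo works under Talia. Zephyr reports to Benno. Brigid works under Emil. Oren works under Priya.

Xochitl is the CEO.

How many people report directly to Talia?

Talia directly manages Hugo, Gus. That is 2 direct reports.

2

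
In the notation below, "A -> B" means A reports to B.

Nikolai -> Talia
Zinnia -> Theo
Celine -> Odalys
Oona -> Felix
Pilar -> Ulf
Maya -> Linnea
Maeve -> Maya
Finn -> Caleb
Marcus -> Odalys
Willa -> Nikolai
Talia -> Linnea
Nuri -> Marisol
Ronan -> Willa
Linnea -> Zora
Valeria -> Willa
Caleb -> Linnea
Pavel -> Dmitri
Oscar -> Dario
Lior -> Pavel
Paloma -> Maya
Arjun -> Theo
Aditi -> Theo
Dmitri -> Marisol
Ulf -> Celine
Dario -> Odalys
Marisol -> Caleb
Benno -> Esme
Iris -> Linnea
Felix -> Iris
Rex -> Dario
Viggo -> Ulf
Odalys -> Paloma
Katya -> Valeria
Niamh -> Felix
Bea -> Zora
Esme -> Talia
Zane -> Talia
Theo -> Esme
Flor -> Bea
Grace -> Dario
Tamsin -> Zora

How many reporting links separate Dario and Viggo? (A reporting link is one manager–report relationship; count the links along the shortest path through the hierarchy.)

4

Dario is 1 level below Odalys, and Viggo is 3 levels below Odalys (their lowest common manager). The shortest path runs up from Dario to Odalys and back down to Viggo: 1 + 3 = 4 links.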